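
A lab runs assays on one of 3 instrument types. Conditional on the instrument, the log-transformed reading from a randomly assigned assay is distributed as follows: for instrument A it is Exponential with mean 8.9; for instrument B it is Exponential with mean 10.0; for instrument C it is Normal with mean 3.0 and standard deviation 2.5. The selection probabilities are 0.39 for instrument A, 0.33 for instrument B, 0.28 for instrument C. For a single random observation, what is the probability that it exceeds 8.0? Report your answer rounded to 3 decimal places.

Conditional on each instrument, P(X > 8.0): A: 0.407027; B: 0.449329; C: 0.0227501.
By total probability, P(X > 8.0) = 0.39·0.407027 + 0.33·0.449329 + 0.28·0.0227501 = 0.313389.

0.313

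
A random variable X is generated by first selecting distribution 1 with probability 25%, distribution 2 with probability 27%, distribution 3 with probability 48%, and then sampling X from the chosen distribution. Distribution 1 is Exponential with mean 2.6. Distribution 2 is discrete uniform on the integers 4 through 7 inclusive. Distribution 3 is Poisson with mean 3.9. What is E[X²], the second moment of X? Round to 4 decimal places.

For each component E[X²] = Var + (mean)², giving 1: 13.52; 2: 31.5; 3: 19.11.
Overall E[X²] = 0.25·13.52 + 0.27·31.5 + 0.48·19.11 = 21.0578.

21.0578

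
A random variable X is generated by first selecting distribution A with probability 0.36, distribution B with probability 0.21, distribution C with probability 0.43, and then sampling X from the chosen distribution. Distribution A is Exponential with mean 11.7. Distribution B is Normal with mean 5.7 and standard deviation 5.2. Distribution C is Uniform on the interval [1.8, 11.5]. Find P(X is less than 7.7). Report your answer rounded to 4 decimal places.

Conditional on each component, P(X < 7.7): A: 0.482176; B: 0.649739; C: 0.608247.
By total probability, P(X < 7.7) = 0.36·0.482176 + 0.21·0.649739 + 0.43·0.608247 = 0.571575.

0.5716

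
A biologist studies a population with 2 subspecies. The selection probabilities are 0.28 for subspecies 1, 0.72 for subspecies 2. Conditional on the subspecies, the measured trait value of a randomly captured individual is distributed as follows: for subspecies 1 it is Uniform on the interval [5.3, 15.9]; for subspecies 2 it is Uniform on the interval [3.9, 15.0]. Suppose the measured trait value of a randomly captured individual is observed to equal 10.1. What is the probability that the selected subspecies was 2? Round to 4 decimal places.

0.7106

Likelihoods f(10.1 | ·): 1: 0.0943396; 2: 0.0900901.
Posterior ∝ prior × likelihood. Numerator for 2: 0.72·0.0900901 = 0.0648649.
Normalizing constant: 0.28·0.0943396 + 0.72·0.0900901 = 0.09128.
P(2 | observation) = 0.0648649 / 0.09128 = 0.710615.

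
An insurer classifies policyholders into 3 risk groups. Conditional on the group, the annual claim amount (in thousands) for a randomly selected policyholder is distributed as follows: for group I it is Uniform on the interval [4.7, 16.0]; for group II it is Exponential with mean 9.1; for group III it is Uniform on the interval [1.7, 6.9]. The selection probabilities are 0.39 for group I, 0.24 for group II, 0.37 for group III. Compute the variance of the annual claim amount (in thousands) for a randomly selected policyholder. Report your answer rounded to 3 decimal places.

Per component, I: μ=10.35, E[X²]=117.763; II: μ=9.1, E[X²]=165.62; III: μ=4.3, E[X²]=20.7433.
E[X] = 0.39·10.35 + 0.24·9.1 + 0.37·4.3 = 7.8115.
E[X²] = 0.39·117.763 + 0.24·165.62 + 0.37·20.7433 = 93.3515.
Var(X) = E[X²] − (E[X])² = 93.3515 − 61.0195 = 32.332.

32.332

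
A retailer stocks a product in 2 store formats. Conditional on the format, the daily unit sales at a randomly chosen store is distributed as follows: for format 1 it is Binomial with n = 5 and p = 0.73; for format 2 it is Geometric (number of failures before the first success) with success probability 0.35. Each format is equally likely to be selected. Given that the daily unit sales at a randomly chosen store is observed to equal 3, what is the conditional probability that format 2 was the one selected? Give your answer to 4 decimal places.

Likelihoods P(X=3 | ·): 1: 0.283593; 2: 0.0961188.
Posterior ∝ prior × likelihood. Numerator for 2: 0.5·0.0961188 = 0.0480594.
Normalizing constant: 0.5·0.283593 + 0.5·0.0961188 = 0.189856.
P(2 | observation) = 0.0480594 / 0.189856 = 0.253136.

0.2531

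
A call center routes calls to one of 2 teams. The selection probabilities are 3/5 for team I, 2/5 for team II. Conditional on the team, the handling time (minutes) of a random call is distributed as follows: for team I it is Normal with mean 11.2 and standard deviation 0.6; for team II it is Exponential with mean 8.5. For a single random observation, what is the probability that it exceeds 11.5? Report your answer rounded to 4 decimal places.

Conditional on each team, P(X > 11.5): I: 0.308538; II: 0.258479.
By total probability, P(X > 11.5) = 0.6·0.308538 + 0.4·0.258479 = 0.288514.

0.2885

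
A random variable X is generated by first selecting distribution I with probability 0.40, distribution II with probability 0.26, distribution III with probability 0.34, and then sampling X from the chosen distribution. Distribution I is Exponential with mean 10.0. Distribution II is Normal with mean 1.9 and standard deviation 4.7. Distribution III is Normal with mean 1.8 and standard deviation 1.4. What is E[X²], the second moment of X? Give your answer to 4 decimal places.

88.4500

For each component E[X²] = Var + (mean)², giving I: 200; II: 25.7; III: 5.2.
Overall E[X²] = 0.4·200 + 0.26·25.7 + 0.34·5.2 = 88.45.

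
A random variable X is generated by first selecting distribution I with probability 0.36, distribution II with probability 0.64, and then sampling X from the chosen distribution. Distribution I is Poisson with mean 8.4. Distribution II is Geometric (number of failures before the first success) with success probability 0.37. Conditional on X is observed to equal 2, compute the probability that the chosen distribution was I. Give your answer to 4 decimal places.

Likelihoods P(X=2 | ·): I: 0.00793332; II: 0.146853.
Posterior ∝ prior × likelihood. Numerator for I: 0.36·0.00793332 = 0.00285599.
Normalizing constant: 0.36·0.00793332 + 0.64·0.146853 = 0.0968419.
P(I | observation) = 0.00285599 / 0.0968419 = 0.0294913.

0.0295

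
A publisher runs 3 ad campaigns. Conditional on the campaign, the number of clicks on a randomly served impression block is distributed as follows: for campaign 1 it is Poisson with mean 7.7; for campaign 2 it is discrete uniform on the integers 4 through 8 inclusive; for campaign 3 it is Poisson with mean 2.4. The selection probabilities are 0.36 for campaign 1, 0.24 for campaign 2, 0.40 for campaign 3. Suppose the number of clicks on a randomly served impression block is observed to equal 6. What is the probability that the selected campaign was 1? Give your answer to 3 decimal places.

Likelihoods P(X=6 | ·): 1: 0.131082; 2: 0.2; 3: 0.0240784.
Posterior ∝ prior × likelihood. Numerator for 1: 0.36·0.131082 = 0.0471897.
Normalizing constant: 0.36·0.131082 + 0.24·0.2 + 0.4·0.0240784 = 0.104821.
P(1 | observation) = 0.0471897 / 0.104821 = 0.450193.

0.450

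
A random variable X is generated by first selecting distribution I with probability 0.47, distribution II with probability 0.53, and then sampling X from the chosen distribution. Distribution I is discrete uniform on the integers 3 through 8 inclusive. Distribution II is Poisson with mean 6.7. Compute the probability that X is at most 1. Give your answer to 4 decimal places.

0.0050

Conditional on each component, P(X ≤ 1): I: 0; II: 0.00947802.
By total probability, P(X ≤ 1) = 0.47·0 + 0.53·0.00947802 = 0.00502335.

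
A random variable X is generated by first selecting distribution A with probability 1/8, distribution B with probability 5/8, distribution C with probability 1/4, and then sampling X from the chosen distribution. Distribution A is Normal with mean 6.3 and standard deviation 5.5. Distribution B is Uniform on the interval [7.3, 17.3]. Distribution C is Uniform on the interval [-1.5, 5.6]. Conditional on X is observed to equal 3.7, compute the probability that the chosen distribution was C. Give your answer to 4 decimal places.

0.8128

Likelihoods f(3.7 | ·): A: 0.0648666; B: 0; C: 0.140845.
Posterior ∝ prior × likelihood. Numerator for C: 0.25·0.140845 = 0.0352113.
Normalizing constant: 0.125·0.0648666 + 0.625·0 + 0.25·0.140845 = 0.0433196.
P(C | observation) = 0.0352113 / 0.0433196 = 0.812825.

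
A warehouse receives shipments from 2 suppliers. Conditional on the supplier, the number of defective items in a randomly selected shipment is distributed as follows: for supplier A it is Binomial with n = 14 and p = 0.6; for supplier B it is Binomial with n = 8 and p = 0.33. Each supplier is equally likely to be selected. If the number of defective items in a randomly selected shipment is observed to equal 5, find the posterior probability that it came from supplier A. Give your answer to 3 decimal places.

0.382

Likelihoods P(X=5 | ·): A: 0.0408094; B: 0.0659147.
Posterior ∝ prior × likelihood. Numerator for A: 0.5·0.0408094 = 0.0204047.
Normalizing constant: 0.5·0.0408094 + 0.5·0.0659147 = 0.053362.
P(A | observation) = 0.0204047 / 0.053362 = 0.382382.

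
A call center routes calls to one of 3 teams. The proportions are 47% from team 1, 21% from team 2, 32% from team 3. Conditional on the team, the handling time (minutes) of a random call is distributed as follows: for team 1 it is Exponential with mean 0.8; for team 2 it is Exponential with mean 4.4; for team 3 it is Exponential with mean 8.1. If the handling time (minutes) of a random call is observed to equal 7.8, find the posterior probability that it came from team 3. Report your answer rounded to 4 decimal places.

0.6494

Likelihoods f(7.8 | ·): 1: 7.28683e-05; 2: 0.0386066; 3: 0.0471309.
Posterior ∝ prior × likelihood. Numerator for 3: 0.32·0.0471309 = 0.0150819.
Normalizing constant: 0.47·7.28683e-05 + 0.21·0.0386066 + 0.32·0.0471309 = 0.0232235.
P(3 | observation) = 0.0150819 / 0.0232235 = 0.649423.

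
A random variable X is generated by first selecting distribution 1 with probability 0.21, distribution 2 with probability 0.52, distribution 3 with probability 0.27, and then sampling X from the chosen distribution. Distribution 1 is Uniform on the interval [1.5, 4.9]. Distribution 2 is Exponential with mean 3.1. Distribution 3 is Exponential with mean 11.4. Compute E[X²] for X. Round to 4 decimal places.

82.5255

For each component E[X²] = Var + (mean)², giving 1: 11.2033; 2: 19.22; 3: 259.92.
Overall E[X²] = 0.21·11.2033 + 0.52·19.22 + 0.27·259.92 = 82.5255.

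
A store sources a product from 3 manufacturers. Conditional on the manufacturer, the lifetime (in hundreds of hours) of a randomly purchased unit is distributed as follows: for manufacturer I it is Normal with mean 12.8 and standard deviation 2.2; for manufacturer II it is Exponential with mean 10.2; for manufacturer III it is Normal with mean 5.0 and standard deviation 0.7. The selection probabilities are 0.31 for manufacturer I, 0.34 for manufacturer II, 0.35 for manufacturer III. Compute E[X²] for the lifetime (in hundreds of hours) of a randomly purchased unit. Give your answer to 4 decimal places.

131.9595

For each component E[X²] = Var + (mean)², giving I: 168.68; II: 208.08; III: 25.49.
Overall E[X²] = 0.31·168.68 + 0.34·208.08 + 0.35·25.49 = 131.96.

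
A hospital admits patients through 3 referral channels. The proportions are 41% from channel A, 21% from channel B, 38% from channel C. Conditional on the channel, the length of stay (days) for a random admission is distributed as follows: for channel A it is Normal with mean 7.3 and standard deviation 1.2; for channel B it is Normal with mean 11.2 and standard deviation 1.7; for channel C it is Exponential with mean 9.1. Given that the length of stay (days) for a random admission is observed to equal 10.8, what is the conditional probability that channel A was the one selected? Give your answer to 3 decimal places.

Likelihoods f(10.8 | ·): A: 0.00472573; B: 0.228265; C: 0.0335376.
Posterior ∝ prior × likelihood. Numerator for A: 0.41·0.00472573 = 0.00193755.
Normalizing constant: 0.41·0.00472573 + 0.21·0.228265 + 0.38·0.0335376 = 0.0626175.
P(A | observation) = 0.00193755 / 0.0626175 = 0.0309427.

0.031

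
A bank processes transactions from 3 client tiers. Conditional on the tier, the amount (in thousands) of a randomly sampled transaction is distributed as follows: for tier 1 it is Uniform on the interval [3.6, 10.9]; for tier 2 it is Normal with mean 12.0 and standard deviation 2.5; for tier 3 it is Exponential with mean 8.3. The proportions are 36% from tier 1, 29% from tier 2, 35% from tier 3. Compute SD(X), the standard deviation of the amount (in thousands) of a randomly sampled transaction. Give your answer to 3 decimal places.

5.604

Per component, 1: μ=7.25, E[X²]=57.0033; 2: μ=12, E[X²]=150.25; 3: μ=8.3, E[X²]=137.78.
E[X] = 0.36·7.25 + 0.29·12 + 0.35·8.3 = 8.995.
E[X²] = 0.36·57.0033 + 0.29·150.25 + 0.35·137.78 = 112.317.
Var(X) = E[X²] − (E[X])² = 112.317 − 80.91 = 31.4067.
SD(X) = √31.4067 = 5.60417.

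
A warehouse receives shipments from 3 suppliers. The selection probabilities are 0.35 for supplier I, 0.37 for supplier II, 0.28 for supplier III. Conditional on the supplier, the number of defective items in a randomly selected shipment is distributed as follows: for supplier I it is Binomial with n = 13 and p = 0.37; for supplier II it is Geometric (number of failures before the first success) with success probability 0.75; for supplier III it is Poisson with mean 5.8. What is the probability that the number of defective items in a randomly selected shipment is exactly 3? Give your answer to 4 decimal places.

Conditional on each supplier, P(X = 3): I: 0.142684; II: 0.0117188; III: 0.098452.
By total probability, P(X = 3) = 0.35·0.142684 + 0.37·0.0117188 + 0.28·0.098452 = 0.0818421.

0.0818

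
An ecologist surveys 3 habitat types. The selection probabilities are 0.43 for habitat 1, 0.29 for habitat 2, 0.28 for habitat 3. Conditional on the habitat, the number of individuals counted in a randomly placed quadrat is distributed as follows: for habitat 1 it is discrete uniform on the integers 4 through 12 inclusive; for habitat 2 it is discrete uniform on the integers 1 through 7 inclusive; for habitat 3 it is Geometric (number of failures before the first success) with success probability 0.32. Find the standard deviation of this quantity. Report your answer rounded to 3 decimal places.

3.510

Per component, 1: μ=8, E[X²]=70.6667; 2: μ=4, E[X²]=20; 3: μ=2.125, E[X²]=11.1562.
E[X] = 0.43·8 + 0.29·4 + 0.28·2.125 = 5.195.
E[X²] = 0.43·70.6667 + 0.29·20 + 0.28·11.1562 = 39.3104.
Var(X) = E[X²] − (E[X])² = 39.3104 − 26.988 = 12.3224.
SD(X) = √12.3224 = 3.51033.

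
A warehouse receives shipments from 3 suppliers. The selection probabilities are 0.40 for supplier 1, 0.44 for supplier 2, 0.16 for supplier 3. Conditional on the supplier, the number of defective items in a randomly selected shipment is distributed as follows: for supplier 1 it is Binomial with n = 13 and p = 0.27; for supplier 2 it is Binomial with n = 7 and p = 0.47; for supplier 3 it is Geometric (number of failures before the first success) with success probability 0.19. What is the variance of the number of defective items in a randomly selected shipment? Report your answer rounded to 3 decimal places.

5.494

Per component, 1: μ=3.51, E[X²]=14.8824; 2: μ=3.29, E[X²]=12.5678; 3: μ=4.26316, E[X²]=40.6122.
E[X] = 0.4·3.51 + 0.44·3.29 + 0.16·4.26316 = 3.53371.
E[X²] = 0.4·14.8824 + 0.44·12.5678 + 0.16·40.6122 = 17.9807.
Var(X) = E[X²] − (E[X])² = 17.9807 − 12.4871 = 5.49367.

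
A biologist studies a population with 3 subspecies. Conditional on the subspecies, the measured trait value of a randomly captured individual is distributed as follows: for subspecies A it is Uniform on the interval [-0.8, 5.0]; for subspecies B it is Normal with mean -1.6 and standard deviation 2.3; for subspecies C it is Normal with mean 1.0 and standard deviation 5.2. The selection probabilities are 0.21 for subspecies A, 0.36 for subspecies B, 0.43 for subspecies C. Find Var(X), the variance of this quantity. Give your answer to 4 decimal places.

16.3110

Per component, A: μ=2.1, E[X²]=7.21333; B: μ=-1.6, E[X²]=7.85; C: μ=1, E[X²]=28.04.
E[X] = 0.21·2.1 + 0.36·-1.6 + 0.43·1 = 0.295.
E[X²] = 0.21·7.21333 + 0.36·7.85 + 0.43·28.04 = 16.398.
Var(X) = E[X²] − (E[X])² = 16.398 − 0.087025 = 16.311.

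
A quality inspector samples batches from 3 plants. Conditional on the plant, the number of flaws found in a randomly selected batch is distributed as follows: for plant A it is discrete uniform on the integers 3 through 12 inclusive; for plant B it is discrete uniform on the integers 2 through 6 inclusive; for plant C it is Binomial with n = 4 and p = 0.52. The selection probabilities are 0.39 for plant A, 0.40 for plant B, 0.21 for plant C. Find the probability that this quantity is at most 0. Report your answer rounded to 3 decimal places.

Conditional on each plant, P(X ≤ 0): A: 0; B: 0; C: 0.0530842.
By total probability, P(X ≤ 0) = 0.39·0 + 0.4·0 + 0.21·0.0530842 = 0.0111477.

0.011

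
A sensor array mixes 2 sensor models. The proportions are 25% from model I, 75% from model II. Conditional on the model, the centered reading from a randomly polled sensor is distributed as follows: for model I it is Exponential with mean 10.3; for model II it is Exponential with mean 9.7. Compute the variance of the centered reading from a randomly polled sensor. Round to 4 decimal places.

97.1575

Per component, I: μ=10.3, E[X²]=212.18; II: μ=9.7, E[X²]=188.18.
E[X] = 0.25·10.3 + 0.75·9.7 = 9.85.
E[X²] = 0.25·212.18 + 0.75·188.18 = 194.18.
Var(X) = E[X²] − (E[X])² = 194.18 − 97.0225 = 97.1575.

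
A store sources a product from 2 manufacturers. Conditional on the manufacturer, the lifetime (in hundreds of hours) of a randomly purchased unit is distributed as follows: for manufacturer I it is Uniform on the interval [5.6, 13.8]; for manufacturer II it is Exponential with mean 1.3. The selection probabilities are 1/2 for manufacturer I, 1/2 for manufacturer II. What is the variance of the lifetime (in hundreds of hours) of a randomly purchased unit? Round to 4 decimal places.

Per component, I: μ=9.7, E[X²]=99.6933; II: μ=1.3, E[X²]=3.38.
E[X] = 0.5·9.7 + 0.5·1.3 = 5.5.
E[X²] = 0.5·99.6933 + 0.5·3.38 = 51.5367.
Var(X) = E[X²] − (E[X])² = 51.5367 − 30.25 = 21.2867.

21.2867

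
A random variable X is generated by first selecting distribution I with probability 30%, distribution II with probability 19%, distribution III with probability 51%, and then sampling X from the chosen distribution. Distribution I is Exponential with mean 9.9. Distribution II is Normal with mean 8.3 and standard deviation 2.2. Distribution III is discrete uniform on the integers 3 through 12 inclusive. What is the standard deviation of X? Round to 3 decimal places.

5.968

Per component, I: μ=9.9, E[X²]=196.02; II: μ=8.3, E[X²]=73.73; III: μ=7.5, E[X²]=64.5.
E[X] = 0.3·9.9 + 0.19·8.3 + 0.51·7.5 = 8.372.
E[X²] = 0.3·196.02 + 0.19·73.73 + 0.51·64.5 = 105.71.
Var(X) = E[X²] − (E[X])² = 105.71 − 70.0904 = 35.6193.
SD(X) = √35.6193 = 5.96819.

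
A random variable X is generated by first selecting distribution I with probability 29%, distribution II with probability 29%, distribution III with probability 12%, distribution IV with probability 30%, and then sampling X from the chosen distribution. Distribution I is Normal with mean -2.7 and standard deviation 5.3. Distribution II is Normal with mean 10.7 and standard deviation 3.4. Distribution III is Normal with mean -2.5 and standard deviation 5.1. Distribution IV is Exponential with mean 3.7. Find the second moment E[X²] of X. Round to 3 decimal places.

58.900

For each component E[X²] = Var + (mean)², giving I: 35.38; II: 126.05; III: 32.26; IV: 27.38.
Overall E[X²] = 0.29·35.38 + 0.29·126.05 + 0.12·32.26 + 0.3·27.38 = 58.8999.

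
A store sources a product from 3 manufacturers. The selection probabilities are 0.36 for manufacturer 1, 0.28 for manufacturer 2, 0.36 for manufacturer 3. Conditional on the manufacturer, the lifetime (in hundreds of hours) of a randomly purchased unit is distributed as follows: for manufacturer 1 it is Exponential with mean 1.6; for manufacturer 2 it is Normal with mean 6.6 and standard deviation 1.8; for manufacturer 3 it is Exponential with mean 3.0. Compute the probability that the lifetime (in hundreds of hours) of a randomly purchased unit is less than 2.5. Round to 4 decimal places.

Conditional on each manufacturer, P(X < 2.5): 1: 0.790389; 2: 0.0113699; 3: 0.565402.
By total probability, P(X < 2.5) = 0.36·0.790389 + 0.28·0.0113699 + 0.36·0.565402 = 0.491268.

0.4913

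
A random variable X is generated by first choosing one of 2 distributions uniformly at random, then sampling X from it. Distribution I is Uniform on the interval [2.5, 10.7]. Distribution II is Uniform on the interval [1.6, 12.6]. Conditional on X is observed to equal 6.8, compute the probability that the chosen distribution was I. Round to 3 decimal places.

Likelihoods f(6.8 | ·): I: 0.121951; II: 0.0909091.
Posterior ∝ prior × likelihood. Numerator for I: 0.5·0.121951 = 0.0609756.
Normalizing constant: 0.5·0.121951 + 0.5·0.0909091 = 0.10643.
P(I | observation) = 0.0609756 / 0.10643 = 0.572917.

0.573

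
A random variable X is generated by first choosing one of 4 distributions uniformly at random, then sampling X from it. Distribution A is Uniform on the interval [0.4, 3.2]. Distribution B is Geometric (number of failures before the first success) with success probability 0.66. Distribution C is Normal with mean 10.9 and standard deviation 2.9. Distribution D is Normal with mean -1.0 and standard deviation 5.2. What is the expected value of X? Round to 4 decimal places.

3.0538

Component means — A: 1.8; B: 0.515152; C: 10.9; D: -1.
E[X] = 0.25·1.8 + 0.25·0.515152 + 0.25·10.9 + 0.25·-1 = 3.05379.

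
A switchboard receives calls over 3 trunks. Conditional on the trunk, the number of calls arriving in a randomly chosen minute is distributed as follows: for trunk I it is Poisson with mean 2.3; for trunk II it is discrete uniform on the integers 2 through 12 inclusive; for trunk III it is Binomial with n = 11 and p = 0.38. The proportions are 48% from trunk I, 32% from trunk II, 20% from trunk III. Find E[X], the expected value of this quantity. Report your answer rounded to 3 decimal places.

4.180

Component means — I: 2.3; II: 7; III: 4.18.
E[X] = 0.48·2.3 + 0.32·7 + 0.2·4.18 = 4.18.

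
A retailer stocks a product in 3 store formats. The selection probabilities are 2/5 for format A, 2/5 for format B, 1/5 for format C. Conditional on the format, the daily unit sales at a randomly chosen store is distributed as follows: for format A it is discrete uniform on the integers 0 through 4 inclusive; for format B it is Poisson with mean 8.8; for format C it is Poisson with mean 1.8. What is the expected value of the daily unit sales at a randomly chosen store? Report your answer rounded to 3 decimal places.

Component means — A: 2; B: 8.8; C: 1.8.
E[X] = 0.4·2 + 0.4·8.8 + 0.2·1.8 = 4.68.

4.680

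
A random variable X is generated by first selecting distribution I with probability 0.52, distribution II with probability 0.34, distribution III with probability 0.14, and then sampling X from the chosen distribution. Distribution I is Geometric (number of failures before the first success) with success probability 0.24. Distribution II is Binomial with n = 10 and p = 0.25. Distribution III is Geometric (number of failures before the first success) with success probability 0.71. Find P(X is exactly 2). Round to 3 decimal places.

Conditional on each component, P(X = 2): I: 0.138624; II: 0.281568; III: 0.059711.
By total probability, P(X = 2) = 0.52·0.138624 + 0.34·0.281568 + 0.14·0.059711 = 0.176177.

0.176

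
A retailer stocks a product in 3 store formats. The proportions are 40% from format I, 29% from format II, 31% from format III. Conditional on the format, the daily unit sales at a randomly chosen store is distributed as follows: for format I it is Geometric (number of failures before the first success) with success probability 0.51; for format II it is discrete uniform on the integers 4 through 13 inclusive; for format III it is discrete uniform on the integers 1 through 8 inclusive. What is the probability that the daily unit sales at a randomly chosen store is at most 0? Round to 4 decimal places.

0.2040

Conditional on each format, P(X ≤ 0): I: 0.51; II: 0; III: 0.
By total probability, P(X ≤ 0) = 0.4·0.51 + 0.29·0 + 0.31·0 = 0.204.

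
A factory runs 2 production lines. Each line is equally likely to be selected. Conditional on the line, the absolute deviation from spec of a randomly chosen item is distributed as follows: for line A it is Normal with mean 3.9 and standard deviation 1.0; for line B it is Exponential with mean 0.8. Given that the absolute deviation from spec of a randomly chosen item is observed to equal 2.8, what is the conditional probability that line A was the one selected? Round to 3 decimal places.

Likelihoods f(2.8 | ·): A: 0.217852; B: 0.0377467.
Posterior ∝ prior × likelihood. Numerator for A: 0.5·0.217852 = 0.108926.
Normalizing constant: 0.5·0.217852 + 0.5·0.0377467 = 0.127799.
P(A | observation) = 0.108926 / 0.127799 = 0.85232.

0.852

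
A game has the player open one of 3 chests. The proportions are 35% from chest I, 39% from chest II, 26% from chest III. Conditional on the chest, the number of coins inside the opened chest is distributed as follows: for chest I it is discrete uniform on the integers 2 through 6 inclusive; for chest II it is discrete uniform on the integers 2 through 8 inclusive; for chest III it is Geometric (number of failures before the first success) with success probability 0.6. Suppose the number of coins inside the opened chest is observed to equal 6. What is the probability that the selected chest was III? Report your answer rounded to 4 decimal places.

Likelihoods P(X=6 | ·): I: 0.2; II: 0.142857; III: 0.0024576.
Posterior ∝ prior × likelihood. Numerator for III: 0.26·0.0024576 = 0.000638976.
Normalizing constant: 0.35·0.2 + 0.39·0.142857 + 0.26·0.0024576 = 0.126353.
P(III | observation) = 0.000638976 / 0.126353 = 0.00505706.

0.0051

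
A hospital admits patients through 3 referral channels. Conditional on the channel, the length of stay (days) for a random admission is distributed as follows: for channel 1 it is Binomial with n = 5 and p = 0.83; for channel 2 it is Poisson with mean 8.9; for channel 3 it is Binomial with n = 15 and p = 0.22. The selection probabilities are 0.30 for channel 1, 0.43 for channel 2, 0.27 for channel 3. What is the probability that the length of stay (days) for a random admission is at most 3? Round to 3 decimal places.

0.225

Conditional on each channel, P(X ≤ 3): 1: 0.2027; 2: 0.0227769; 3: 0.572625.
By total probability, P(X ≤ 3) = 0.3·0.2027 + 0.43·0.0227769 + 0.27·0.572625 = 0.225213.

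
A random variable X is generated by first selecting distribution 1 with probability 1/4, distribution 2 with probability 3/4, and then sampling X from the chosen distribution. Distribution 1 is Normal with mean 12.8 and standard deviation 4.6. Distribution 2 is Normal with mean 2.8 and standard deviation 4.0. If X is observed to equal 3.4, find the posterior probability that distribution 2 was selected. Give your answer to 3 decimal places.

0.965

Likelihoods f(3.4 | ·): 1: 0.0107495; 2: 0.0986198.
Posterior ∝ prior × likelihood. Numerator for 2: 0.75·0.0986198 = 0.0739649.
Normalizing constant: 0.25·0.0107495 + 0.75·0.0986198 = 0.0766522.
P(2 | observation) = 0.0739649 / 0.0766522 = 0.964941.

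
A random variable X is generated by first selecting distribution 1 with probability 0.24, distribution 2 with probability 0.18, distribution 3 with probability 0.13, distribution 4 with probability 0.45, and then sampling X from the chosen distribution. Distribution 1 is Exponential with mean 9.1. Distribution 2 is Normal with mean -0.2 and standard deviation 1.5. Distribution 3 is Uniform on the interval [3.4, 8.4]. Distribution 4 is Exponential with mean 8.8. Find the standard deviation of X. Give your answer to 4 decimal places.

8.2090

Per component, 1: μ=9.1, E[X²]=165.62; 2: μ=-0.2, E[X²]=2.29; 3: μ=5.9, E[X²]=36.8933; 4: μ=8.8, E[X²]=154.88.
E[X] = 0.24·9.1 + 0.18·-0.2 + 0.13·5.9 + 0.45·8.8 = 6.875.
E[X²] = 0.24·165.62 + 0.18·2.29 + 0.13·36.8933 + 0.45·154.88 = 114.653.
Var(X) = E[X²] − (E[X])² = 114.653 − 47.2656 = 67.3875.
SD(X) = √67.3875 = 8.20899.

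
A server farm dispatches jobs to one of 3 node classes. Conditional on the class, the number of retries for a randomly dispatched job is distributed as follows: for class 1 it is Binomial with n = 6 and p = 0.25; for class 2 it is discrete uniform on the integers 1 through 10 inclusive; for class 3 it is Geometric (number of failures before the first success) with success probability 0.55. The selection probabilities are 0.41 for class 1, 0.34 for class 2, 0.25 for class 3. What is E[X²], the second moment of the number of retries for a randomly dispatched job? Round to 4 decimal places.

For each component E[X²] = Var + (mean)², giving 1: 3.375; 2: 38.5; 3: 2.15702.
Overall E[X²] = 0.41·3.375 + 0.34·38.5 + 0.25·2.15702 = 15.013.

15.0130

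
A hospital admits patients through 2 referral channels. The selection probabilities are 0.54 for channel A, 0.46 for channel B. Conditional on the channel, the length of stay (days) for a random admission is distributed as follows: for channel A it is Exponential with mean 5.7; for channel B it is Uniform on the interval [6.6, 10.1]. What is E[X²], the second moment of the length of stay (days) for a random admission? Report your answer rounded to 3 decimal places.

67.631

For each component E[X²] = Var + (mean)², giving A: 64.98; B: 70.7433.
Overall E[X²] = 0.54·64.98 + 0.46·70.7433 = 67.6311.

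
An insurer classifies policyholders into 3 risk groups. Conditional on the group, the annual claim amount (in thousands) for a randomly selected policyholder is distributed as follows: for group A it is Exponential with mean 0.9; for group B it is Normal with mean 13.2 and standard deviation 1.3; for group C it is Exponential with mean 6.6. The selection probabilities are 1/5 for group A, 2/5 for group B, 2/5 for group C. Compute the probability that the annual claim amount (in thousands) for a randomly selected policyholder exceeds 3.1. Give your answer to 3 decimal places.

0.656

Conditional on each group, P(X > 3.1): A: 0.0319225; B: 1; C: 0.625192.
By total probability, P(X > 3.1) = 0.2·0.0319225 + 0.4·1 + 0.4·0.625192 = 0.656461.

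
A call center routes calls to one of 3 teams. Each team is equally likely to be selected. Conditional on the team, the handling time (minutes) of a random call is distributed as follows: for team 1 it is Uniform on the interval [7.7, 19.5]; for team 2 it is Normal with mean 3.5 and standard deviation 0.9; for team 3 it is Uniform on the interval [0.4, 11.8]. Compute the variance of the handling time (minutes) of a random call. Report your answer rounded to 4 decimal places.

26.0833

Per component, 1: μ=13.6, E[X²]=196.563; 2: μ=3.5, E[X²]=13.06; 3: μ=6.1, E[X²]=48.04.
E[X] = 0.333333·13.6 + 0.333333·3.5 + 0.333333·6.1 = 7.73333.
E[X²] = 0.333333·196.563 + 0.333333·13.06 + 0.333333·48.04 = 85.8878.
Var(X) = E[X²] − (E[X])² = 85.8878 − 59.8044 = 26.0833.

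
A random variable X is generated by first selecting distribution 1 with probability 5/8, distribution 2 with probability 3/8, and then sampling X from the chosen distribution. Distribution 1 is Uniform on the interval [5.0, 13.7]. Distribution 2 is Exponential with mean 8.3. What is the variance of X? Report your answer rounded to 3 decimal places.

30.034

Per component, 1: μ=9.35, E[X²]=93.73; 2: μ=8.3, E[X²]=137.78.
E[X] = 0.625·9.35 + 0.375·8.3 = 8.95625.
E[X²] = 0.625·93.73 + 0.375·137.78 = 110.249.
Var(X) = E[X²] − (E[X])² = 110.249 − 80.2144 = 30.0343.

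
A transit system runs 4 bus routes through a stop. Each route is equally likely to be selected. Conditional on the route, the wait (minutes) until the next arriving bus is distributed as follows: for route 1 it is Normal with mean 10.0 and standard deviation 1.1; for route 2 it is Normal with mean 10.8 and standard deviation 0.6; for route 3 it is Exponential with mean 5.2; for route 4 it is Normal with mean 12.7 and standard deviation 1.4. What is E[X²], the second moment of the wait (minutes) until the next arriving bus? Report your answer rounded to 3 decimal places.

108.885

For each component E[X²] = Var + (mean)², giving 1: 101.21; 2: 117; 3: 54.08; 4: 163.25.
Overall E[X²] = 0.25·101.21 + 0.25·117 + 0.25·54.08 + 0.25·163.25 = 108.885.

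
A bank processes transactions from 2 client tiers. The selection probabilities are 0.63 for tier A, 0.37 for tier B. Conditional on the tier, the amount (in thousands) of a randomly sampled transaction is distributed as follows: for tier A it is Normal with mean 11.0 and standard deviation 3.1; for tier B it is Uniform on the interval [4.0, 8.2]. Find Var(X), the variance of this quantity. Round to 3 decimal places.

Per component, A: μ=11, E[X²]=130.61; B: μ=6.1, E[X²]=38.68.
E[X] = 0.63·11 + 0.37·6.1 = 9.187.
E[X²] = 0.63·130.61 + 0.37·38.68 = 96.5959.
Var(X) = E[X²] − (E[X])² = 96.5959 − 84.401 = 12.1949.

12.195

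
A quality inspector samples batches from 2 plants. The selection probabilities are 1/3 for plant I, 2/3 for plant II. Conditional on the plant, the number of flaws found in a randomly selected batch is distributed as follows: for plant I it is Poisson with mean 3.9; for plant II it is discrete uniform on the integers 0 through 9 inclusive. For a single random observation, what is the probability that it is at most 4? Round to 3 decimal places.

Conditional on each plant, P(X ≤ 4): I: 0.648365; II: 0.5.
By total probability, P(X ≤ 4) = 0.333333·0.648365 + 0.666667·0.5 = 0.549455.

0.549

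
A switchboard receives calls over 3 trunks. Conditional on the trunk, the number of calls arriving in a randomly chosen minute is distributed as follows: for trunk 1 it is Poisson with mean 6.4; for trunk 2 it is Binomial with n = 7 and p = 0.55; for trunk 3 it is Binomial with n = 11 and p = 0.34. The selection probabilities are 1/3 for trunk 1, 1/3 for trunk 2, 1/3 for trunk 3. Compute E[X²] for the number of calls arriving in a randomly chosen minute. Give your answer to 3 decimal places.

For each component E[X²] = Var + (mean)², giving 1: 47.36; 2: 16.555; 3: 16.456.
Overall E[X²] = 0.333333·47.36 + 0.333333·16.555 + 0.333333·16.456 = 26.7903.

26.790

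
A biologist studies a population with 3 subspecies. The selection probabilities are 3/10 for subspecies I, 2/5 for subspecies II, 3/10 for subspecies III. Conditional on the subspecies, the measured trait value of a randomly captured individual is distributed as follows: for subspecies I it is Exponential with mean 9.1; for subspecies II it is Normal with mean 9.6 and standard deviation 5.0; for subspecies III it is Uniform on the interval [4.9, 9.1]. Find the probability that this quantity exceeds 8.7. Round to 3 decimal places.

0.372

Conditional on each subspecies, P(X > 8.7): I: 0.384411; II: 0.571424; III: 0.0952381.
By total probability, P(X > 8.7) = 0.3·0.384411 + 0.4·0.571424 + 0.3·0.0952381 = 0.372464.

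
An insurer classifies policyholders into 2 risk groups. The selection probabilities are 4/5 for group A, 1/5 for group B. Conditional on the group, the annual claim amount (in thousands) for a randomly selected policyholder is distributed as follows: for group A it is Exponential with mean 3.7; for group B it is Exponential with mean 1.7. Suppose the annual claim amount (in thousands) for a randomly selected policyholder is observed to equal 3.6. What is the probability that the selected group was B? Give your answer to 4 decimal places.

Likelihoods f(3.6 | ·): A: 0.102151; B: 0.0707732.
Posterior ∝ prior × likelihood. Numerator for B: 0.2·0.0707732 = 0.0141546.
Normalizing constant: 0.8·0.102151 + 0.2·0.0707732 = 0.0958752.
P(B | observation) = 0.0141546 / 0.0958752 = 0.147636.

0.1476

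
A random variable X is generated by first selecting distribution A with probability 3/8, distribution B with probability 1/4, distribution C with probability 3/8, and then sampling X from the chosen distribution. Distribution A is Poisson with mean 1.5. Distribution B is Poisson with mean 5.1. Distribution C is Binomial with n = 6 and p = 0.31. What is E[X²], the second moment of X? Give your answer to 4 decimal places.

10.9624

For each component E[X²] = Var + (mean)², giving A: 3.75; B: 31.11; C: 4.743.
Overall E[X²] = 0.375·3.75 + 0.25·31.11 + 0.375·4.743 = 10.9624.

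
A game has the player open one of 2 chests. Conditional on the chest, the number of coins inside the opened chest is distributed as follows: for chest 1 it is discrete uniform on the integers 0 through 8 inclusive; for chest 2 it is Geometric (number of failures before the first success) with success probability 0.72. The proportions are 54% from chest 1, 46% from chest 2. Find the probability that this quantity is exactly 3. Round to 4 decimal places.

0.0673

Conditional on each chest, P(X = 3): 1: 0.111111; 2: 0.0158054.
By total probability, P(X = 3) = 0.54·0.111111 + 0.46·0.0158054 = 0.0672705.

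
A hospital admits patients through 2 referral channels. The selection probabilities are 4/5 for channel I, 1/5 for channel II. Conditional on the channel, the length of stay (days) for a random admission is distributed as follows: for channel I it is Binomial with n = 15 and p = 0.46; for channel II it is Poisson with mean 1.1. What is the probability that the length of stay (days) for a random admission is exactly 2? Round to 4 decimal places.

Conditional on each channel, P(X = 2): I: 0.00737605; II: 0.201387.
By total probability, P(X = 2) = 0.8·0.00737605 + 0.2·0.201387 = 0.0461782.

0.0462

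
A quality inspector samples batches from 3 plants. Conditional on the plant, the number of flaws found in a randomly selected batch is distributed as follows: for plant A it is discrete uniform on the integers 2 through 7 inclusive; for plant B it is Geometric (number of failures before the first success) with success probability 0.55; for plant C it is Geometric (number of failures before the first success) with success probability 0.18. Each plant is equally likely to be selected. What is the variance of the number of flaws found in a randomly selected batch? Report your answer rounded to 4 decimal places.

12.9628

Per component, A: μ=4.5, E[X²]=23.1667; B: μ=0.818182, E[X²]=2.15702; C: μ=4.55556, E[X²]=46.0617.
E[X] = 0.333333·4.5 + 0.333333·0.818182 + 0.333333·4.55556 = 3.29125.
E[X²] = 0.333333·23.1667 + 0.333333·2.15702 + 0.333333·46.0617 = 23.7951.
Var(X) = E[X²] − (E[X])² = 23.7951 − 10.8323 = 12.9628.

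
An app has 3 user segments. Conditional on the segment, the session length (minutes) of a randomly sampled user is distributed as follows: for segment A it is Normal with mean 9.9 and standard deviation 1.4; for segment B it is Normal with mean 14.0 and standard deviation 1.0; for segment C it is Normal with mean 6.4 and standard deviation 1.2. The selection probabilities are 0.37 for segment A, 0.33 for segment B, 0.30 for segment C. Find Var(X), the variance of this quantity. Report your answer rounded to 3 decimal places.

Per component, A: μ=9.9, E[X²]=99.97; B: μ=14, E[X²]=197; C: μ=6.4, E[X²]=42.4.
E[X] = 0.37·9.9 + 0.33·14 + 0.3·6.4 = 10.203.
E[X²] = 0.37·99.97 + 0.33·197 + 0.3·42.4 = 114.719.
Var(X) = E[X²] − (E[X])² = 114.719 − 104.101 = 10.6177.

10.618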